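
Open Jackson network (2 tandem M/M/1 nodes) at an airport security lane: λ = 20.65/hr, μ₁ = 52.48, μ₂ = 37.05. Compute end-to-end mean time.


Each node sees arrival rate λ = 20.65/hr (tandem ⇒ throughput preserved).
W₁ = 1/(μ₁−λ) = 1/(52.48−20.65) = 0.03142 hr
W₂ = 1/(μ₂−λ) = 1/(37.05−20.65) = 0.06098 hr
W_total = W₁ + W₂ = 0.03142 + 0.06098 = 0.09239 hr

Final: 0.09239 hr


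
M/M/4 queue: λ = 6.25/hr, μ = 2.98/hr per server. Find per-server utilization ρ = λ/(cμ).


ρ = λ/(cμ) = 6.25/(4·2.98) = 6.25/11.92 = 0.5243

Final: 0.5243


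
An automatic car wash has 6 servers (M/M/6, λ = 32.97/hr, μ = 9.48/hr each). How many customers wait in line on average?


a = λ/μ = 3.4778; ρ = a/6 = 0.5796
P₀ = 0.029657
Lq = P₀·a^c·ρ / (c!·(1−ρ)²) = 0.029657·1769.55334·0.5796/(720·0.17670)
= 0.23910

Final: 0.23910


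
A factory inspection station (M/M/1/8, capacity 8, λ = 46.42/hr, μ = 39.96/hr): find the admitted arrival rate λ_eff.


ρ = 1.1617; P_K = (1−ρ)ρ^8/(1−ρ^9) = 0.187955
λ_eff = λ(1 − P_K) = 46.42·(1 − 0.187955) = 46.42·0.812045 = 37.6951 /hr

Final: 37.6951 /hr


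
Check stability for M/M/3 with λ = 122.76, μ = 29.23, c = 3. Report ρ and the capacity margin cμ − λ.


Total capacity cμ = 3·29.23 = 87.69/hr
ρ = λ/(cμ) = 122.76/87.69 = 1.3999
Stable ⇔ ρ < 1: NO
Spare capacity = cμ − λ = 87.69 − 122.76 = -35.07/hr

Final: ρ = 1.3999; unstable; margin = -35.07/hr


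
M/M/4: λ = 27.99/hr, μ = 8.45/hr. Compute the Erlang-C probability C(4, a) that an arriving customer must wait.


a = λ/μ = 3.3124; ρ = a/4 = 0.8281
P₀ = 0.022204 (from M/M/c formula)
C(c,a) = [a^c/(c!(1−ρ))]·P₀ = [120.38843/(24·0.1719)]·0.022204
= 29.18193·0.022204 = 0.647942

Final: 0.647942


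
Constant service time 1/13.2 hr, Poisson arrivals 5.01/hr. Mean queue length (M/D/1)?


ρ = 5.01/13.2 = 0.3795
M/D/1: Lq = ρ²/(2(1−ρ)) = 0.1441/(2·0.6205) = 0.11609

Final: 0.11609


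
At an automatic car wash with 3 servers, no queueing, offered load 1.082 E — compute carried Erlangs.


B(3,1.082) = 0.073344 (Erlang-B)
Carried load = a(1 − B) = 1.082·(1 − 0.073344) = 1.082·0.926656 = 1.0026 E

Final: 1.0026 Erlangs


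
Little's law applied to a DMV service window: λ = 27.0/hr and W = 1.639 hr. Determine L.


L = λW = 27.0·1.639 = 44.2530

Final: 44.2530


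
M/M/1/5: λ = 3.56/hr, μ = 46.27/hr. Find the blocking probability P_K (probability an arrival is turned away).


ρ = λ/μ = 3.56/46.27 = 0.07694
P_K = (1−ρ)ρ^K/(1−ρ^(K+1)) = (0.9231·0.000002696)/(1 − 0.0000002074)
= 0.000002489/1.000000 = 0.000002489

Final: 0.000002489


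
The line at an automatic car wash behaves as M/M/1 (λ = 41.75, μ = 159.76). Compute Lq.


ρ = 41.75/159.76 = 0.2613
Lq = ρ²/(1−ρ) = 0.06829/0.7387 = 0.09245

Final: 0.09245


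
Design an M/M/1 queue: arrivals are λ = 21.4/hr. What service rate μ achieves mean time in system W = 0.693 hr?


W = 1/(μ−λ) ⇒ μ − λ = 1/W = 1/0.693 = 1.4430
μ = λ + 1/W = 21.4 + 1.4430 = 22.8430 per hr

Final: 22.8430 /hr


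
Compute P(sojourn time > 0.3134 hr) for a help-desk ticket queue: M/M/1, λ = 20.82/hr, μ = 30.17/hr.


W ~ Exponential(μ−λ) for M/M/1.
μ − λ = 30.17 − 20.82 = 9.3500
P(W > t) = e^{−(μ−λ)t} = e^{−2.9303} = 0.053382

Final: 0.053382


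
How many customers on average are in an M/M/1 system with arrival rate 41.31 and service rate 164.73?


ρ = λ/μ = 41.31/164.73 = 0.2508
L = ρ/(1−ρ) = 0.2508/(1 − 0.2508) = 0.2508/0.7492 = 0.3347

Final: 0.3347


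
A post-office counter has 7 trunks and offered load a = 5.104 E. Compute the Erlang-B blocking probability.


B(c,a) = (a^c/c!) / Σ_{k=0}^{c} a^k/k!
a^7/7! = 17.903755
Σ terms (k=0..7): 1.00000 + 5.10400 + 13.02541 + 22.16056 + 28.27688 + 28.86503 + 24.55452 + 17.90375 = 140.890157
B = 17.903755/140.890157 = 0.127076

Final: 0.127076


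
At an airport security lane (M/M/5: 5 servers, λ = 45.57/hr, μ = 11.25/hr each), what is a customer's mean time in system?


a = 4.0507; ρ = 0.8101; P₀ = 0.011989
Lq = P₀·a^c·ρ/(c!(1−ρ)²) = 2.44838
Wq = Lq/λ = 2.44838/45.57 = 0.05373 hr
W = Wq + 1/μ = 0.05373 + 0.08889 = 0.14262 hr

Final: 0.14262 hr


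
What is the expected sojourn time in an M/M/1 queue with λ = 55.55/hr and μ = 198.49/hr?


W = 1/(μ−λ) = 1/(198.49 − 55.55) = 1/142.94 = 0.006996 hr

Final: 0.006996 hr


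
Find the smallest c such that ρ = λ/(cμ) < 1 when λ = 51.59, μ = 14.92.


Stability requires cμ > λ ⇔ c > λ/μ.
λ/μ = 51.59/14.92 = 3.4578
Minimum integer c = ⌊3.4578⌋ + 1 = 4
Check: 4·14.92 = 59.68 > 51.59, while 3·14.92 = 44.76 ≤ 51.59

Final: 4 servers


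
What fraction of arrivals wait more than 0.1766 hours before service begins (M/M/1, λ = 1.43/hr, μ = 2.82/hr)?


ρ = 1.43/2.82 = 0.5071
P(Wq > t) = ρ·e^{−(μ−λ)t} = 0.5071·e^{−0.2455}
= 0.5071·0.782334 = 0.396715

Final: 0.396715


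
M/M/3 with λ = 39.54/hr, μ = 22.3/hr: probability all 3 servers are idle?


a = λ/μ = 39.54/22.3 = 1.7731; ρ = a/c = 0.5910
Σ_{k=0}^{2} a^k/k! (terms k=0..2) = 1.00000 + 1.77309 + 1.57193 = 4.34503
Tail: a^3/(3!(1−ρ)) = 5.57437/(6·0.4090) = 2.27172
P₀ = 1/(4.34503 + 2.27172) = 1/6.61674 = 0.151132

Final: 0.151132


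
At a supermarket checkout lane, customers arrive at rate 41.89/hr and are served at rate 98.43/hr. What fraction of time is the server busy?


ρ = λ/μ = 41.89/98.43 = 0.4256

Final: 0.4256


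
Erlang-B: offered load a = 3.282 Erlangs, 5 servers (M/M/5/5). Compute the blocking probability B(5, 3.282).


B(c,a) = (a^c/c!) / Σ_{k=0}^{c} a^k/k!
a^5/5! = 3.173304
Σ terms (k=0..5): 1.00000 + 3.28200 + 5.38576 + 5.89202 + 4.83441 + 3.17330 = 23.567495
B = 3.173304/23.567495 = 0.134647

Final: 0.134647


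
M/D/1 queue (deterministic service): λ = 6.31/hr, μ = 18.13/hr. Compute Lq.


ρ = 6.31/18.13 = 0.3480
M/D/1: Lq = ρ²/(2(1−ρ)) = 0.1211/(2·0.6520) = 0.09290

Final: 0.09290


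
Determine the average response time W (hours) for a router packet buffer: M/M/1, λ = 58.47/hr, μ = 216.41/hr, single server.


W = 1/(μ−λ) = 1/(216.41 − 58.47) = 1/157.94 = 0.006332 hr

Final: 0.006332 hr


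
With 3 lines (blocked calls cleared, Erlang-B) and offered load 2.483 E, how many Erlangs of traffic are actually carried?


B(3,2.483) = 0.279850 (Erlang-B)
Carried load = a(1 − B) = 2.483·(1 − 0.279850) = 2.483·0.720150 = 1.7881 E

Final: 1.7881 Erlangs


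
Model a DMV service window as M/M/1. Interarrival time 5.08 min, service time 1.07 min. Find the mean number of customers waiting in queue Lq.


λ = 60/5.08 = 11.8110 /hr
μ = 60/1.07 = 56.0748 /hr
ρ = λ/μ = 11.8110/56.0748 = 0.2106
Lq = ρ²/(1−ρ) = 0.04436/0.7894 = 0.05620

Final: 0.05620


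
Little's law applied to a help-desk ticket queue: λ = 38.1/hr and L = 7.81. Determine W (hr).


W = L/λ = 7.81/38.1 = 0.2050 hr

Final: 0.2050 hr


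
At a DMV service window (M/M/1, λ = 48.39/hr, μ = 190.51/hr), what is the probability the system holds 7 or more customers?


ρ = 48.39/190.51 = 0.2540
P(N ≥ n) = ρ^n = 0.2540^7 = 0.00006821

Final: 0.00006821


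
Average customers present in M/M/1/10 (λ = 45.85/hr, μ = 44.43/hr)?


ρ = 45.85/44.43 = 1.0320
L = ρ[1 − (K+1)ρ^K + Kρ^(K+1)] / [(1−ρ)(1−ρ^(K+1))]
Numerator: 1.0320·(1 − 11·1.369715 + 10·1.413492) = 0.070226
Denominator: (-0.03196)·(-0.413492) = 0.013215
L = 0.070226/0.013215 = 5.3140

Final: 5.3140


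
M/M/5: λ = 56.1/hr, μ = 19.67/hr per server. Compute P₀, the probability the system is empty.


a = λ/μ = 56.1/19.67 = 2.8521; ρ = a/c = 0.5704
Σ_{k=0}^{4} a^k/k! (terms k=0..4) = 1.00000 + 2.85206 + 4.06712 + 3.86656 + 2.75691 = 14.54265
Tail: a^5/(5!(1−ρ)) = 188.70895/(120·0.4296) = 3.66066
P₀ = 1/(14.54265 + 3.66066) = 1/18.20330 = 0.054935

Final: 0.054935


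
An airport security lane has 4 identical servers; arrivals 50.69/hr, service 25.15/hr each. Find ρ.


ρ = λ/(cμ) = 50.69/(4·25.15) = 50.69/100.60 = 0.5039

Final: 0.5039


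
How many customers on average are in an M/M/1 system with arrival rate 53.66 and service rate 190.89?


ρ = λ/μ = 53.66/190.89 = 0.2811
L = ρ/(1−ρ) = 0.2811/(1 − 0.2811) = 0.2811/0.7189 = 0.3910

Final: 0.3910


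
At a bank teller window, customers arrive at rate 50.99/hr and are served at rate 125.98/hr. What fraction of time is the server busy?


ρ = λ/μ = 50.99/125.98 = 0.4047

Final: 0.4047


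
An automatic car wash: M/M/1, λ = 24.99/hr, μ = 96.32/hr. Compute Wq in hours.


ρ = 24.99/96.32 = 0.2594
Wq = ρ/(μ−λ) = 0.2594/(96.32 − 24.99) = 0.2594/71.33 = 0.003637 hr

Final: 0.003637 hr


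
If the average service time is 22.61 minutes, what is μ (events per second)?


μ = 1/(service time) in consistent units.
1 second = 0.0166667 min, so μ = 0.0166667/22.61 = 0.0007371 per second

Final: 0.0007371 /sec


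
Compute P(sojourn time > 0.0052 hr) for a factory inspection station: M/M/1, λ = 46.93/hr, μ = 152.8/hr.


W ~ Exponential(μ−λ) for M/M/1.
μ − λ = 152.8 − 46.93 = 105.8700
P(W > t) = e^{−(μ−λ)t} = e^{−0.5505} = 0.576648

Final: 0.576648


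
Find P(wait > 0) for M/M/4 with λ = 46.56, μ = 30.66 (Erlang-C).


a = λ/μ = 1.5186; ρ = a/4 = 0.3796
P₀ = 0.216801 (from M/M/c formula)
C(c,a) = [a^c/(c!(1−ρ))]·P₀ = [5.31818/(24·0.6204)]·0.216801
= 0.35720·0.216801 = 0.077442

Final: 0.077442


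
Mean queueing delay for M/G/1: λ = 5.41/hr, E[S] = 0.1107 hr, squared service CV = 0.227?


ρ = λ·E[S] = 5.41·0.1107 = 0.5989
E[S²] = E[S]²(1+C_s²) = 0.1107²·(1+0.227) = 0.015036
Wq = λ·E[S²]/(2(1−ρ)) = 5.41·0.015036/(2·0.4011) = 0.10140 hr

Final: 0.10140 hr


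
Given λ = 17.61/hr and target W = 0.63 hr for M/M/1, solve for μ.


W = 1/(μ−λ) ⇒ μ − λ = 1/W = 1/0.63 = 1.5873
μ = λ + 1/W = 17.61 + 1.5873 = 19.1973 per hr

Final: 19.1973 /hr


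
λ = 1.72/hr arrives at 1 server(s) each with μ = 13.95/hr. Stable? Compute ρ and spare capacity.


Total capacity cμ = 1·13.95 = 13.95/hr
ρ = λ/(cμ) = 1.72/13.95 = 0.1233
Stable ⇔ ρ < 1: YES
Spare capacity = cμ − λ = 13.95 − 1.72 = 12.23/hr

Final: ρ = 0.1233; stable; margin = 12.23/hr


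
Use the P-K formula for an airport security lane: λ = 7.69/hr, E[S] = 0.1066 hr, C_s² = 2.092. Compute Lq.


ρ = λ·E[S] = 7.69·0.1066 = 0.8198
Lq = ρ²(1+C_s²)/(2(1−ρ)) = 0.6720·(1+2.092)/(2·0.1802)
= 0.6720·3.0920/0.3605 = 5.76383

Final: 5.76383


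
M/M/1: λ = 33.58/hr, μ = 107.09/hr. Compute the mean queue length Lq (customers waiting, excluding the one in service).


ρ = 33.58/107.09 = 0.3136
Lq = ρ²/(1−ρ) = 0.09832/0.6864 = 0.1432

Final: 0.1432


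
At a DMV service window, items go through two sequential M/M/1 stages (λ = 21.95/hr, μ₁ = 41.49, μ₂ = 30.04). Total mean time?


Each node sees arrival rate λ = 21.95/hr (tandem ⇒ throughput preserved).
W₁ = 1/(μ₁−λ) = 1/(41.49−21.95) = 0.05118 hr
W₂ = 1/(μ₂−λ) = 1/(30.04−21.95) = 0.12361 hr
W_total = W₁ + W₂ = 0.05118 + 0.12361 = 0.17479 hr

Final: 0.17479 hr


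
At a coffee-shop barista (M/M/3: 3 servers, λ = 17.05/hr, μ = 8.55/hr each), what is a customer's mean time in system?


a = 1.9942; ρ = 0.6647; P₀ = 0.112052
Lq = P₀·a^c·ρ/(c!(1−ρ)²) = 0.87570
Wq = Lq/λ = 0.87570/17.05 = 0.05136 hr
W = Wq + 1/μ = 0.05136 + 0.11696 = 0.16832 hr

Final: 0.16832 hr


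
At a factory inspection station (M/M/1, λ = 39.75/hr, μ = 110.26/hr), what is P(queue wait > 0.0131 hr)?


ρ = 39.75/110.26 = 0.3605
P(Wq > t) = ρ·e^{−(μ−λ)t} = 0.3605·e^{−0.9237}
= 0.3605·0.397055 = 0.143143

Final: 0.143143


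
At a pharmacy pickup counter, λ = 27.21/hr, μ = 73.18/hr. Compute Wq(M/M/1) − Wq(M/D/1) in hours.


ρ = 27.21/73.18 = 0.3718
Wq(M/M/1) = ρ/(μ−λ) = 0.3718/45.97 = 0.008088 hr
Wq(M/D/1) = ρ/(2(μ−λ)) = 0.004044 hr
Savings = 0.008088 − 0.004044 = 0.004044 hr

Final: 0.004044 hr


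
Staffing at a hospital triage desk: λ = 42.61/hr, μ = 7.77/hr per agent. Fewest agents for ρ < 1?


Stability requires cμ > λ ⇔ c > λ/μ.
λ/μ = 42.61/7.77 = 5.4839
Minimum integer c = ⌊5.4839⌋ + 1 = 6
Check: 6·7.77 = 46.62 > 42.61, while 5·7.77 = 38.85 ≤ 42.61

Final: 6 servers


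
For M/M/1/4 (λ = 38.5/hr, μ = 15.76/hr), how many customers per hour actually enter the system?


ρ = 2.4429; P_K = (1−ρ)ρ^4/(1−ρ^5) = 0.597517
λ_eff = λ(1 − P_K) = 38.5·(1 − 0.597517) = 38.5·0.402483 = 15.4956 /hr

Final: 15.4956 /hr


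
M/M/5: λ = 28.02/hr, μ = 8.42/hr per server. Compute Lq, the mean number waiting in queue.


a = λ/μ = 3.3278; ρ = a/5 = 0.6656
P₀ = 0.031963
Lq = P₀·a^c·ρ / (c!·(1−ρ)²) = 0.031963·408.11278·0.6656/(120·0.11185)
= 0.64684

Final: 0.64684


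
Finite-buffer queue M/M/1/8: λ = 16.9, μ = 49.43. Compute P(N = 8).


ρ = λ/μ = 16.9/49.43 = 0.3419
P_K = (1−ρ)ρ^K/(1−ρ^(K+1)) = (0.6581·0.0001867)/(1 − 0.00006384)
= 0.0001229/0.999936 = 0.0001229

Final: 0.0001229


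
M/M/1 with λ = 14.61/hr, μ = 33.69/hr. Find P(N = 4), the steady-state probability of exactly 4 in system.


ρ = 14.61/33.69 = 0.4337
P_n = (1−ρ)·ρ^n = (1 − 0.4337)·0.4337^4 = 0.5663·0.035367 = 0.020030

Final: 0.020030


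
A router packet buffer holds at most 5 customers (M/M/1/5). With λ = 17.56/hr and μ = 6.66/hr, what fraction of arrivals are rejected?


ρ = λ/μ = 17.56/6.66 = 2.6366
P_K = (1−ρ)ρ^K/(1−ρ^(K+1)) = (-1.6366·127.424052)/(1 − 335.970924)
= -208.546872/-334.970924 = 0.622582

Final: 0.622582


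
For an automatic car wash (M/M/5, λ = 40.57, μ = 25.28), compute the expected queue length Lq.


a = λ/μ = 1.6048; ρ = a/5 = 0.3210
P₀ = 0.200464
Lq = P₀·a^c·ρ / (c!·(1−ρ)²) = 0.200464·10.64485·0.3210/(120·0.46109)
= 0.01238

Final: 0.01238


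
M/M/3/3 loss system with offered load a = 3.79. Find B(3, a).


B(c,a) = (a^c/c!) / Σ_{k=0}^{c} a^k/k!
a^3/3! = 9.073323
Σ terms (k=0..3): 1.00000 + 3.79000 + 7.18205 + 9.07332 = 21.045373
B = 9.073323/21.045373 = 0.431131

Final: 0.431131


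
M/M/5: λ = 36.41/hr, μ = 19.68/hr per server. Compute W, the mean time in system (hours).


a = 1.8501; ρ = 0.3700; P₀ = 0.156448
Lq = P₀·a^c·ρ/(c!(1−ρ)²) = 0.02635
Wq = Lq/λ = 0.02635/36.41 = 0.0007236 hr
W = Wq + 1/μ = 0.0007236 + 0.05081 = 0.05154 hr

Final: 0.05154 hr


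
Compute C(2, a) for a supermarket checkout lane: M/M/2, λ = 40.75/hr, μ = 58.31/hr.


a = λ/μ = 0.6989; ρ = a/2 = 0.3494
P₀ = 0.482112 (from M/M/c formula)
C(c,a) = [a^c/(c!(1−ρ))]·P₀ = [0.48839/(2·0.6506)]·0.482112
= 0.37535·0.482112 = 0.180963

Final: 0.180963


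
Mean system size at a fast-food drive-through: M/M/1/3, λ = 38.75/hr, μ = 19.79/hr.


ρ = 38.75/19.79 = 1.9581
L = ρ[1 − (K+1)ρ^K + Kρ^(K+1)] / [(1−ρ)(1−ρ^(K+1))]
Numerator: 1.9581·(1 − 4·7.507196 + 3·14.699537) = 29.507621
Denominator: (-0.9581)·(-13.699537) = 13.124973
L = 29.507621/13.124973 = 2.2482

Final: 2.2482


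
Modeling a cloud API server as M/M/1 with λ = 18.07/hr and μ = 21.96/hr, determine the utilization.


ρ = λ/μ = 18.07/21.96 = 0.8229

Final: 0.8229


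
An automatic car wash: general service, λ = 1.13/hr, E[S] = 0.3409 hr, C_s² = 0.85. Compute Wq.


ρ = λ·E[S] = 1.13·0.3409 = 0.3852
E[S²] = E[S]²(1+C_s²) = 0.3409²·(1+0.85) = 0.214994
Wq = λ·E[S²]/(2(1−ρ)) = 1.13·0.214994/(2·0.6148) = 0.19758 hr

Final: 0.19758 hr


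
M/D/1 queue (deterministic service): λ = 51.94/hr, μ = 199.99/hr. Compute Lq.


ρ = 51.94/199.99 = 0.2597
M/D/1: Lq = ρ²/(2(1−ρ)) = 0.06745/(2·0.7403) = 0.04556

Final: 0.04556


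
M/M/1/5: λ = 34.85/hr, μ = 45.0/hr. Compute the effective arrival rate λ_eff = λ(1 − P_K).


ρ = 0.7744; P_K = (1−ρ)ρ^5/(1−ρ^6) = 0.080121
λ_eff = λ(1 − P_K) = 34.85·(1 − 0.080121) = 34.85·0.919879 = 32.0578 /hr

Final: 32.0578 /hr


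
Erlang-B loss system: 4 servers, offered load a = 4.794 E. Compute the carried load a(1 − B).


B(4,4.794) = 0.381711 (Erlang-B)
Carried load = a(1 − B) = 4.794·(1 − 0.381711) = 4.794·0.618289 = 2.9641 E

Final: 2.9641 Erlangs


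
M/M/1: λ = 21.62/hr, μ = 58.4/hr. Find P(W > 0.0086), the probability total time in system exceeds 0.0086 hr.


W ~ Exponential(μ−λ) for M/M/1.
μ − λ = 58.4 − 21.62 = 36.7800
P(W > t) = e^{−(μ−λ)t} = e^{−0.3163} = 0.728835

Final: 0.728835


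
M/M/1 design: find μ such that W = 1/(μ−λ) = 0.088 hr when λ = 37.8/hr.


W = 1/(μ−λ) ⇒ μ − λ = 1/W = 1/0.088 = 11.3636
μ = λ + 1/W = 37.8 + 11.3636 = 49.1636 per hr

Final: 49.1636 /hr


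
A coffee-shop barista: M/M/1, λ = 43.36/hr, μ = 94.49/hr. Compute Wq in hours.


ρ = 43.36/94.49 = 0.4589
Wq = ρ/(μ−λ) = 0.4589/(94.49 − 43.36) = 0.4589/51.13 = 0.008975 hr

Final: 0.008975 hr


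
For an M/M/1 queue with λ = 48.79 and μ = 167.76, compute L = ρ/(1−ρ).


ρ = λ/μ = 48.79/167.76 = 0.2908
L = ρ/(1−ρ) = 0.2908/(1 − 0.2908) = 0.2908/0.7092 = 0.4101

Final: 0.4101


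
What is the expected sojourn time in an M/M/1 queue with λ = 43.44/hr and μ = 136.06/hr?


W = 1/(μ−λ) = 1/(136.06 − 43.44) = 1/92.62 = 0.01080 hr

Final: 0.01080 hr


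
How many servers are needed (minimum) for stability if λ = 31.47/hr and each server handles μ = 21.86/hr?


Stability requires cμ > λ ⇔ c > λ/μ.
λ/μ = 31.47/21.86 = 1.4396
Minimum integer c = ⌊1.4396⌋ + 1 = 2
Check: 2·21.86 = 43.72 > 31.47, while 1·21.86 = 21.86 ≤ 31.47

Final: 2 servers


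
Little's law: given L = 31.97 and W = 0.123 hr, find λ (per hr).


λ = L/W = 31.97/0.123 = 259.9187 /hr

Final: 259.9187 /hr


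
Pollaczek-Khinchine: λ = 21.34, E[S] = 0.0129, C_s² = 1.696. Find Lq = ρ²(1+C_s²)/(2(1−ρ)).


ρ = λ·E[S] = 21.34·0.0129 = 0.2753
Lq = ρ²(1+C_s²)/(2(1−ρ)) = 0.07578·(1+1.696)/(2·0.7247)
= 0.07578·2.6960/1.4494 = 0.14096

Final: 0.14096


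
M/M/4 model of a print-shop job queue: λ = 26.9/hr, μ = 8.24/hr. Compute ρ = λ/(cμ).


ρ = λ/(cμ) = 26.9/(4·8.24) = 26.9/32.96 = 0.8161

Final: 0.8161


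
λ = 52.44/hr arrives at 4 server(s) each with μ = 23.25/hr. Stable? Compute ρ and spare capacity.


Total capacity cμ = 4·23.25 = 93.00/hr
ρ = λ/(cμ) = 52.44/93.00 = 0.5639
Stable ⇔ ρ < 1: YES
Spare capacity = cμ − λ = 93.00 − 52.44 = 40.56/hr

Final: ρ = 0.5639; stable; margin = 40.56/hr


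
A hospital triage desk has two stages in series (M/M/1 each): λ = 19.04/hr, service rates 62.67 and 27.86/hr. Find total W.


Each node sees arrival rate λ = 19.04/hr (tandem ⇒ throughput preserved).
W₁ = 1/(μ₁−λ) = 1/(62.67−19.04) = 0.02292 hr
W₂ = 1/(μ₂−λ) = 1/(27.86−19.04) = 0.11338 hr
W_total = W₁ + W₂ = 0.02292 + 0.11338 = 0.13630 hr

Final: 0.13630 hr


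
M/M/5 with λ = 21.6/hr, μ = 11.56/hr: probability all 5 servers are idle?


a = λ/μ = 21.6/11.56 = 1.8685; ρ = a/c = 0.3737
Σ_{k=0}^{4} a^k/k! (terms k=0..4) = 1.00000 + 1.86851 + 1.74567 + 1.08727 + 0.50789 = 6.20934
Tail: a^5/(5!(1−ρ)) = 22.77611/(120·0.6263) = 0.30305
P₀ = 1/(6.20934 + 0.30305) = 1/6.51239 = 0.153553

Final: 0.153553


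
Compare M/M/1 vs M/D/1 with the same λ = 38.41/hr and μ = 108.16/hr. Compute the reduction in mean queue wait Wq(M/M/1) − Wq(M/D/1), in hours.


ρ = 38.41/108.16 = 0.3551
Wq(M/M/1) = ρ/(μ−λ) = 0.3551/69.75 = 0.005091 hr
Wq(M/D/1) = ρ/(2(μ−λ)) = 0.002546 hr
Savings = 0.005091 − 0.002546 = 0.002546 hr

Final: 0.002546 hr


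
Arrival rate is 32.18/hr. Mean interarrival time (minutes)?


Mean interarrival time = 1/λ = 1/32.18 hour = 0.03108 hour
In minutes: 0.03108 × 60 = 1.8645 min

Final: 1.8645 min


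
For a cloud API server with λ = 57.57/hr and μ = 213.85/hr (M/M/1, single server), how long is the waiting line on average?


ρ = 57.57/213.85 = 0.2692
Lq = ρ²/(1−ρ) = 0.07247/0.7308 = 0.09917

Final: 0.09917


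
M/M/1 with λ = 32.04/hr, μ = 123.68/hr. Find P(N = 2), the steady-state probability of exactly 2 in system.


ρ = 32.04/123.68 = 0.2591
P_n = (1−ρ)·ρ^n = (1 − 0.2591)·0.2591^2 = 0.7409·0.067110 = 0.049725

Final: 0.049725


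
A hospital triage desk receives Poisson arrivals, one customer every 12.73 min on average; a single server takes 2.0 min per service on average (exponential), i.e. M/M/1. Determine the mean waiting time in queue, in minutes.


λ = 60/12.73 = 4.7133 /hr
μ = 60/2.0 = 30.0000 /hr
ρ = λ/μ = 4.7133/30.0000 = 0.1571
Wq = ρ/(μ−λ) = 0.1571/(30.0000−4.7133) = 0.006213 hr
In minutes: 0.006213·60 = 0.3728 min

Final: 0.3728 min


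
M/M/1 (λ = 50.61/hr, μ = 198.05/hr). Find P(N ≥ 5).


ρ = 50.61/198.05 = 0.2555
P(N ≥ n) = ρ^n = 0.2555^5 = 0.001090

Final: 0.001090


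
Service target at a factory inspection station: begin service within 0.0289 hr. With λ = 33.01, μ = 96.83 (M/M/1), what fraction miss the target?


ρ = 33.01/96.83 = 0.3409
P(Wq > t) = ρ·e^{−(μ−λ)t} = 0.3409·e^{−1.8444}
= 0.3409·0.158120 = 0.053904

Final: 0.053904


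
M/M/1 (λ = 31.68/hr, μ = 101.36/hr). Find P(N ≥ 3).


ρ = 31.68/101.36 = 0.3125
P(N ≥ n) = ρ^n = 0.3125^3 = 0.030532

Final: 0.030532


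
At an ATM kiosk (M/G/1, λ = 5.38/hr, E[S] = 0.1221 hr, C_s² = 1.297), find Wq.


ρ = λ·E[S] = 5.38·0.1221 = 0.6569
E[S²] = E[S]²(1+C_s²) = 0.1221²·(1+1.297) = 0.034245
Wq = λ·E[S²]/(2(1−ρ)) = 5.38·0.034245/(2·0.3431) = 0.26849 hr

Final: 0.26849 hr


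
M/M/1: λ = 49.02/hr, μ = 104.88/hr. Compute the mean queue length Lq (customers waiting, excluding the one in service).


ρ = 49.02/104.88 = 0.4674
Lq = ρ²/(1−ρ) = 0.2185/0.5326 = 0.4102

Final: 0.4102


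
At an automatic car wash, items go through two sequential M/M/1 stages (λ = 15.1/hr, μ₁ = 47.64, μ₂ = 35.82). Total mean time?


Each node sees arrival rate λ = 15.1/hr (tandem ⇒ throughput preserved).
W₁ = 1/(μ₁−λ) = 1/(47.64−15.1) = 0.03073 hr
W₂ = 1/(μ₂−λ) = 1/(35.82−15.1) = 0.04826 hr
W_total = W₁ + W₂ = 0.03073 + 0.04826 = 0.07899 hr

Final: 0.07899 hr


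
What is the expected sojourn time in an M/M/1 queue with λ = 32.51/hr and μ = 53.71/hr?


W = 1/(μ−λ) = 1/(53.71 − 32.51) = 1/21.20 = 0.04717 hr

Final: 0.04717 hr


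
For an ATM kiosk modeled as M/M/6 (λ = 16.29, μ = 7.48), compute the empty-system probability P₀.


a = λ/μ = 16.29/7.48 = 2.1778; ρ = a/c = 0.3630
Σ_{k=0}^{5} a^k/k! (terms k=0..5) = 1.00000 + 2.17781 + 2.37142 + 1.72150 + 0.93727 + 0.40824 = 8.61625
Tail: a^6/(6!(1−ρ)) = 106.68833/(720·0.6370) = 0.23261
P₀ = 1/(8.61625 + 0.23261) = 1/8.84885 = 0.113009

Final: 0.113009


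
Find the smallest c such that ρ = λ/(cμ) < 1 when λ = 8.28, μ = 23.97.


Stability requires cμ > λ ⇔ c > λ/μ.
λ/μ = 8.28/23.97 = 0.3454
Minimum integer c = ⌊0.3454⌋ + 1 = 1
Check: 1·23.97 = 23.97 > 8.28, while 0·23.97 = 0.00 ≤ 8.28

Final: 1 servers


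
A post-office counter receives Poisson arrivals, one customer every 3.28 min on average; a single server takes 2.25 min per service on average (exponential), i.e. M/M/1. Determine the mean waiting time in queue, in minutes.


λ = 60/3.28 = 18.2927 /hr
μ = 60/2.25 = 26.6667 /hr
ρ = λ/μ = 18.2927/26.6667 = 0.6860
Wq = ρ/(μ−λ) = 0.6860/(26.6667−18.2927) = 0.08192 hr
In minutes: 0.08192·60 = 4.915 min

Final: 4.915 min


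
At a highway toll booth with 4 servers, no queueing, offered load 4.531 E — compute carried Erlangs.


B(4,4.531) = 0.359419 (Erlang-B)
Carried load = a(1 − B) = 4.531·(1 − 0.359419) = 4.531·0.640581 = 2.9025 E

Final: 2.9025 Erlangs


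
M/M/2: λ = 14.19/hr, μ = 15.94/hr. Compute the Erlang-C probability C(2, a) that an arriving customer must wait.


a = λ/μ = 0.8902; ρ = a/2 = 0.4451
P₀ = 0.383981 (from M/M/c formula)
C(c,a) = [a^c/(c!(1−ρ))]·P₀ = [0.79248/(2·0.5549)]·0.383981
= 0.71408·0.383981 = 0.274194

Final: 0.274194


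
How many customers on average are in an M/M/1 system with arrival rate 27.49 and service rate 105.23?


ρ = λ/μ = 27.49/105.23 = 0.2612
L = ρ/(1−ρ) = 0.2612/(1 − 0.2612) = 0.2612/0.7388 = 0.3536

Final: 0.3536


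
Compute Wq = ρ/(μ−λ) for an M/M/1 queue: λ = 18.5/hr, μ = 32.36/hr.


ρ = 18.5/32.36 = 0.5717
Wq = ρ/(μ−λ) = 0.5717/(32.36 − 18.5) = 0.5717/13.86 = 0.04125 hr

Final: 0.04125 hr


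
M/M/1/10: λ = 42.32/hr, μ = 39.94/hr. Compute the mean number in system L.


ρ = 42.32/39.94 = 1.0596
L = ρ[1 − (K+1)ρ^K + Kρ^(K+1)] / [(1−ρ)(1−ρ^(K+1))]
Numerator: 1.0596·(1 − 11·1.783923 + 10·1.890225) = 0.295738
Denominator: (-0.05959)·(-0.890225) = 0.053048
L = 0.295738/0.053048 = 5.5749

Final: 5.5749


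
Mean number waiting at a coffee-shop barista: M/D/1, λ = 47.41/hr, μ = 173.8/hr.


ρ = 47.41/173.8 = 0.2728
M/D/1: Lq = ρ²/(2(1−ρ)) = 0.07441/(2·0.7272) = 0.05116

Final: 0.05116


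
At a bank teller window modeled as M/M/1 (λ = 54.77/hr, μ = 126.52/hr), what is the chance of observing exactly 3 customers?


ρ = 54.77/126.52 = 0.4329
P_n = (1−ρ)·ρ^n = (1 − 0.4329)·0.4329^3 = 0.5671·0.081124 = 0.046006

Final: 0.046006


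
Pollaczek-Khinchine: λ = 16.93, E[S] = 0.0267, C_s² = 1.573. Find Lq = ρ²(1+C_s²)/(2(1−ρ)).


ρ = λ·E[S] = 16.93·0.0267 = 0.4520
Lq = ρ²(1+C_s²)/(2(1−ρ)) = 0.2043·(1+1.573)/(2·0.5480)
= 0.2043·2.5730/1.0959 = 0.47972

Final: 0.47972


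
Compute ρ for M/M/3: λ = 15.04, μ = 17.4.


ρ = λ/(cμ) = 15.04/(3·17.4) = 15.04/52.20 = 0.2881

Final: 0.2881


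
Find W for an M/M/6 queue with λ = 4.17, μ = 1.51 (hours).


a = 2.7616; ρ = 0.4603; P₀ = 0.062546
Lq = P₀·a^c·ρ/(c!(1−ρ)²) = 0.06088
Wq = Lq/λ = 0.06088/4.17 = 0.01460 hr
W = Wq + 1/μ = 0.01460 + 0.66225 = 0.67685 hr

Final: 0.67685 hr


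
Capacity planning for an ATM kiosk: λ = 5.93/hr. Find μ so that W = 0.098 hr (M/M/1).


W = 1/(μ−λ) ⇒ μ − λ = 1/W = 1/0.098 = 10.2041
μ = λ + 1/W = 5.93 + 10.2041 = 16.1341 per hr

Final: 16.1341 /hr


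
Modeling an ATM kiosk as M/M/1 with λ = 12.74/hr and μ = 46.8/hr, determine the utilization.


ρ = λ/μ = 12.74/46.8 = 0.2722

Final: 0.2722


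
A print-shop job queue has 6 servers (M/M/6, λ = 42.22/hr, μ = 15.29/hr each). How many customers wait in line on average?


a = λ/μ = 2.7613; ρ = a/6 = 0.4602
P₀ = 0.062566
Lq = P₀·a^c·ρ / (c!·(1−ρ)²) = 0.062566·443.26604·0.4602/(720·0.29137)
= 0.06084

Final: 0.06084


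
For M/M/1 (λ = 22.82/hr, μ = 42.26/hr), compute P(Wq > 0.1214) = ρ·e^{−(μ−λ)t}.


ρ = 22.82/42.26 = 0.5400
P(Wq > t) = ρ·e^{−(μ−λ)t} = 0.5400·e^{−2.3600}
= 0.5400·0.094419 = 0.050985

Final: 0.050985


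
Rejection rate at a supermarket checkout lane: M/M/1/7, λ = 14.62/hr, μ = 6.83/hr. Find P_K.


ρ = λ/μ = 14.62/6.83 = 2.1406
P_K = (1−ρ)ρ^K/(1−ρ^(K+1)) = (-1.1406·205.914383)/(1 − 440.771344)
= -234.856961/-439.771344 = 0.534043

Final: 0.534043


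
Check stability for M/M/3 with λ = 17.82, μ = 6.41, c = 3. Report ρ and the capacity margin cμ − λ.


Total capacity cμ = 3·6.41 = 19.23/hr
ρ = λ/(cμ) = 17.82/19.23 = 0.9267
Stable ⇔ ρ < 1: YES
Spare capacity = cμ − λ = 19.23 − 17.82 = 1.41/hr

Final: ρ = 0.9267; stable; margin = 1.41/hr


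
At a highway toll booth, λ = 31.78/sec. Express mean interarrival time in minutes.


Mean interarrival time = 1/λ = 1/31.78 second = 0.03147 second
In minutes: 0.03147 × 0.0166667 = 0.0005244 min

Final: 0.0005244 min


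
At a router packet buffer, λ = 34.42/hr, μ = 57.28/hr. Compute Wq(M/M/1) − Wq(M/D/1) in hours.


ρ = 34.42/57.28 = 0.6009
Wq(M/M/1) = ρ/(μ−λ) = 0.6009/22.86 = 0.02629 hr
Wq(M/D/1) = ρ/(2(μ−λ)) = 0.01314 hr
Savings = 0.02629 − 0.01314 = 0.01314 hr

Final: 0.01314 hr


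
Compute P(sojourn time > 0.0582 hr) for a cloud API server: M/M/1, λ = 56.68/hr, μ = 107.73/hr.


W ~ Exponential(μ−λ) for M/M/1.
μ − λ = 107.73 − 56.68 = 51.0500
P(W > t) = e^{−(μ−λ)t} = e^{−2.9711} = 0.051246

Final: 0.051246


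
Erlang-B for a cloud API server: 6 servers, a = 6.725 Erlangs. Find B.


B(c,a) = (a^c/c!) / Σ_{k=0}^{c} a^k/k!
a^6/6! = 128.475772
Σ terms (k=0..6): 1.00000 + 6.72500 + 22.61281 + 50.69039 + 85.22321 + 114.62522 + 128.47577 = 409.352411
B = 128.475772/409.352411 = 0.313851

Final: 0.313851


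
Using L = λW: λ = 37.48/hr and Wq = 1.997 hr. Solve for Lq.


Lq = λWq = 37.48·1.997 = 74.8476

Final: 74.8476


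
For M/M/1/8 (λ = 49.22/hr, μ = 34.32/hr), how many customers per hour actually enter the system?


ρ = 1.4341; P_K = (1−ρ)ρ^8/(1−ρ^9) = 0.314996
λ_eff = λ(1 − P_K) = 49.22·(1 − 0.314996) = 49.22·0.685004 = 33.7159 /hr

Final: 33.7159 /hr


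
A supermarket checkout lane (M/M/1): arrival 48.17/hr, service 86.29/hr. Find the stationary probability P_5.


ρ = 48.17/86.29 = 0.5582
P_n = (1−ρ)·ρ^n = (1 − 0.5582)·0.5582^5 = 0.4418·0.054210 = 0.023948

Final: 0.023948


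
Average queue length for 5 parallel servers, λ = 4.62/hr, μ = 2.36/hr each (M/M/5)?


a = λ/μ = 1.9576; ρ = a/5 = 0.3915
P₀ = 0.140256
Lq = P₀·a^c·ρ / (c!·(1−ρ)²) = 0.140256·28.75080·0.3915/(120·0.37024)
= 0.03554

Final: 0.03554


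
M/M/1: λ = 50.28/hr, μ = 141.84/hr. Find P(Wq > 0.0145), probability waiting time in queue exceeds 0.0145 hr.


ρ = 50.28/141.84 = 0.3545
P(Wq > t) = ρ·e^{−(μ−λ)t} = 0.3545·e^{−1.3276}
= 0.3545·0.265107 = 0.093976

Final: 0.093976


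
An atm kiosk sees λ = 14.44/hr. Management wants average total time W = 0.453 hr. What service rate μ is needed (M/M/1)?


W = 1/(μ−λ) ⇒ μ − λ = 1/W = 1/0.453 = 2.2075
μ = λ + 1/W = 14.44 + 2.2075 = 16.6475 per hr

Final: 16.6475 /hr


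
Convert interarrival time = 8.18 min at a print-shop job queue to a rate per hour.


λ = 1/(interarrival time) in consistent units.
1 hour = 60 min, so λ = 60/8.18 = 7.3350 per hour

Final: 7.3350 /hr


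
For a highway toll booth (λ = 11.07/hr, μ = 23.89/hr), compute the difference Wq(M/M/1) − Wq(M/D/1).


ρ = 11.07/23.89 = 0.4634
Wq(M/M/1) = ρ/(μ−λ) = 0.4634/12.82 = 0.03614 hr
Wq(M/D/1) = ρ/(2(μ−λ)) = 0.01807 hr
Savings = 0.03614 − 0.01807 = 0.01807 hr

Final: 0.01807 hr


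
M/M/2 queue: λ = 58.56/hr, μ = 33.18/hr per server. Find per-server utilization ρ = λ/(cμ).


ρ = λ/(cμ) = 58.56/(2·33.18) = 58.56/66.36 = 0.8825

Final: 0.8825


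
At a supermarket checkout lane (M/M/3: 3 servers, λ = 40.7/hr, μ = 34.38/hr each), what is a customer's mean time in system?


a = 1.1838; ρ = 0.3946; P₀ = 0.299285
Lq = P₀·a^c·ρ/(c!(1−ρ)²) = 0.08910
Wq = Lq/λ = 0.08910/40.7 = 0.002189 hr
W = Wq + 1/μ = 0.002189 + 0.02909 = 0.03128 hr

Final: 0.03128 hr


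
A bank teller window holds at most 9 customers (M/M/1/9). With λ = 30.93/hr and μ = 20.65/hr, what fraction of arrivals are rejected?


ρ = λ/μ = 30.93/20.65 = 1.4978
P_K = (1−ρ)ρ^K/(1−ρ^(K+1)) = (-0.4978·37.943621)/(1 − 56.832746)
= -18.889125/-55.832746 = 0.338316

Final: 0.338316


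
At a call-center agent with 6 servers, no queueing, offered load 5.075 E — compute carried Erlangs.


B(6,5.075) = 0.197479 (Erlang-B)
Carried load = a(1 − B) = 5.075·(1 − 0.197479) = 5.075·0.802521 = 4.0728 E

Final: 4.0728 Erlangs


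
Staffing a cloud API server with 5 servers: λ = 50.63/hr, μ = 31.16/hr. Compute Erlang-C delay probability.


a = λ/μ = 1.6248; ρ = a/5 = 0.3250
P₀ = 0.196460 (from M/M/c formula)
C(c,a) = [a^c/(c!(1−ρ))]·P₀ = [11.32537/(120·0.6750)]·0.196460
= 0.13981·0.196460 = 0.027468

Final: 0.027468


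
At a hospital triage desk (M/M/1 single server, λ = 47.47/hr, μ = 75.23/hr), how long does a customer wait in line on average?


ρ = 47.47/75.23 = 0.6310
Wq = ρ/(μ−λ) = 0.6310/(75.23 − 47.47) = 0.6310/27.76 = 0.02273 hr

Final: 0.02273 hr


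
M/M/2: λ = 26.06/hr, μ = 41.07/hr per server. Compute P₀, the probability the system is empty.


a = λ/μ = 26.06/41.07 = 0.6345; ρ = a/c = 0.3173
Σ_{k=0}^{1} a^k/k! (terms k=0..1) = 1.00000 + 0.63453 = 1.63453
Tail: a^2/(2!(1−ρ)) = 0.40262/(2·0.6827) = 0.29486
P₀ = 1/(1.63453 + 0.29486) = 1/1.92939 = 0.518299

Final: 0.518299


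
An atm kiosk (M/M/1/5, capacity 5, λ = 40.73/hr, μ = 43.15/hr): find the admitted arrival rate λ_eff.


ρ = 0.9439; P_K = (1−ρ)ρ^5/(1−ρ^6) = 0.143574
λ_eff = λ(1 − P_K) = 40.73·(1 − 0.143574) = 40.73·0.856426 = 34.8822 /hr

Final: 34.8822 /hr


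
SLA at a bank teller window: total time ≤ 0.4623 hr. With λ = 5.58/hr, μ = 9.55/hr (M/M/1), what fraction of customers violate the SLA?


W ~ Exponential(μ−λ) for M/M/1.
μ − λ = 9.55 − 5.58 = 3.9700
P(W > t) = e^{−(μ−λ)t} = e^{−1.8353} = 0.159561

Final: 0.159561


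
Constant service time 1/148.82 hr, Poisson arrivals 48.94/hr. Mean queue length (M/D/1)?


ρ = 48.94/148.82 = 0.3289
M/D/1: Lq = ρ²/(2(1−ρ)) = 0.1081/(2·0.6711) = 0.08057

Final: 0.08057


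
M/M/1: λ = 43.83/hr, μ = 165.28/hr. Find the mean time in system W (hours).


W = 1/(μ−λ) = 1/(165.28 − 43.83) = 1/121.45 = 0.008234 hr

Final: 0.008234 hr


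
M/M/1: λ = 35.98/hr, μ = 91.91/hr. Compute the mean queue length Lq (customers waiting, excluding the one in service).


ρ = 35.98/91.91 = 0.3915
Lq = ρ²/(1−ρ) = 0.1532/0.6085 = 0.2518

Final: 0.2518


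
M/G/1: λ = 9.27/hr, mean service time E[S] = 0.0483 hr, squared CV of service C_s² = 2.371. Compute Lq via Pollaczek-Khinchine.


ρ = λ·E[S] = 9.27·0.0483 = 0.4477
Lq = ρ²(1+C_s²)/(2(1−ρ)) = 0.2005·(1+2.371)/(2·0.5523)
= 0.2005·3.3710/1.1045 = 0.61184

Final: 0.61184


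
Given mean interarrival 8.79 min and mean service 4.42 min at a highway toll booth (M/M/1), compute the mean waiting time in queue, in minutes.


λ = 60/8.79 = 6.8259 /hr
μ = 60/4.42 = 13.5747 /hr
ρ = λ/μ = 6.8259/13.5747 = 0.5028
Wq = ρ/(μ−λ) = 0.5028/(13.5747−6.8259) = 0.07451 hr
In minutes: 0.07451·60 = 4.471 min

Final: 4.471 min


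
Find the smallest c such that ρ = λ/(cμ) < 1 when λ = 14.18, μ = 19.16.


Stability requires cμ > λ ⇔ c > λ/μ.
λ/μ = 14.18/19.16 = 0.7401
Minimum integer c = ⌊0.7401⌋ + 1 = 1
Check: 1·19.16 = 19.16 > 14.18, while 0·19.16 = 0.00 ≤ 14.18

Final: 1 servers


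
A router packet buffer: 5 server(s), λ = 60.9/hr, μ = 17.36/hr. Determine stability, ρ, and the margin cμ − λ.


Total capacity cμ = 5·17.36 = 86.80/hr
ρ = λ/(cμ) = 60.9/86.80 = 0.7016
Stable ⇔ ρ < 1: YES
Spare capacity = cμ − λ = 86.80 − 60.9 = 25.90/hr

Final: ρ = 0.7016; stable; margin = 25.90/hr


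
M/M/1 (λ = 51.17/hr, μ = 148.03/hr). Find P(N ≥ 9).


ρ = 51.17/148.03 = 0.3457
P(N ≥ n) = ρ^n = 0.3457^9 = 0.00007047

Final: 0.00007047


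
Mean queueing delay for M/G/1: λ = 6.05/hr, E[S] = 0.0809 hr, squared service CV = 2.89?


ρ = λ·E[S] = 6.05·0.0809 = 0.4894
E[S²] = E[S]²(1+C_s²) = 0.0809²·(1+2.89) = 0.025459
Wq = λ·E[S²]/(2(1−ρ)) = 6.05·0.025459/(2·0.5106) = 0.15084 hr

Final: 0.15084 hr


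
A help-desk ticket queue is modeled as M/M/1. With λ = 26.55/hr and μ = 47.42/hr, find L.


ρ = λ/μ = 26.55/47.42 = 0.5599
L = ρ/(1−ρ) = 0.5599/(1 − 0.5599) = 0.5599/0.4401 = 1.2722

Final: 1.2722


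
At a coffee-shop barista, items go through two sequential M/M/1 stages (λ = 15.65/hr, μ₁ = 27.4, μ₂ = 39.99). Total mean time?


Each node sees arrival rate λ = 15.65/hr (tandem ⇒ throughput preserved).
W₁ = 1/(μ₁−λ) = 1/(27.4−15.65) = 0.08511 hr
W₂ = 1/(μ₂−λ) = 1/(39.99−15.65) = 0.04108 hr
W_total = W₁ + W₂ = 0.08511 + 0.04108 = 0.12619 hr

Final: 0.12619 hr


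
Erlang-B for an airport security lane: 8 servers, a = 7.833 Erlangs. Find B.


B(c,a) = (a^c/c!) / Σ_{k=0}^{c} a^k/k!
a^8/8! = 351.483133
Σ terms (k=0..8): 1.00000 + 7.83300 + 30.67794 + 80.10011 + 156.85605 + 245.73068 + 320.80141 + 358.97677 + 351.48313 = 1553.459098
B = 351.483133/1553.459098 = 0.226258

Final: 0.226258


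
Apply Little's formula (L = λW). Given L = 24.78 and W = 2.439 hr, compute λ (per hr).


λ = L/W = 24.78/2.439 = 10.1599 /hr

Final: 10.1599 /hr


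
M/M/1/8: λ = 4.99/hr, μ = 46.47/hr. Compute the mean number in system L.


ρ = 4.99/46.47 = 0.1074
L = ρ[1 − (K+1)ρ^K + Kρ^(K+1)] / [(1−ρ)(1−ρ^(K+1))]
Numerator: 0.1074·(1 − 9·0.00000001768 + 8·0.000000001898) = 0.107381
Denominator: (0.8926)·(1.000000) = 0.892619
L = 0.107381/0.892619 = 0.1203

Final: 0.1203


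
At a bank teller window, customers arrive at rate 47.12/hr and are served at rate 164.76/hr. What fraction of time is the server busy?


ρ = λ/μ = 47.12/164.76 = 0.2860

Final: 0.2860


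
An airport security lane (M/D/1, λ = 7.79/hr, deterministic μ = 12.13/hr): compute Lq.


ρ = 7.79/12.13 = 0.6422
M/D/1: Lq = ρ²/(2(1−ρ)) = 0.4124/(2·0.3578) = 0.57636

Final: 0.57636


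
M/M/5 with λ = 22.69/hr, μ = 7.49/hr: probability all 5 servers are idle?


a = λ/μ = 22.69/7.49 = 3.0294; ρ = a/c = 0.6059
Σ_{k=0}^{4} a^k/k! (terms k=0..4) = 1.00000 + 3.02937 + 4.58855 + 4.63347 + 3.50913 = 16.76053
Tail: a^5/(5!(1−ρ)) = 255.13109/(120·0.3941) = 5.39446
P₀ = 1/(16.76053 + 5.39446) = 1/22.15498 = 0.045137

Final: 0.045137


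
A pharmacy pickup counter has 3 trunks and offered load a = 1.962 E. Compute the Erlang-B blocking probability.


B(c,a) = (a^c/c!) / Σ_{k=0}^{c} a^k/k!
a^3/3! = 1.258768
Σ terms (k=0..3): 1.00000 + 1.96200 + 1.92472 + 1.25877 = 6.145490
B = 1.258768/6.145490 = 0.204828

Final: 0.204828


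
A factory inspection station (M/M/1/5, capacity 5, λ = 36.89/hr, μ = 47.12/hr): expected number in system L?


ρ = 36.89/47.12 = 0.7829
L = ρ[1 − (K+1)ρ^K + Kρ^(K+1)] / [(1−ρ)(1−ρ^(K+1))]
Numerator: 0.7829·(1 − 6·0.294115 + 5·0.230261) = 0.302680
Denominator: (0.2171)·(0.769739) = 0.167114
L = 0.302680/0.167114 = 1.8112

Final: 1.8112


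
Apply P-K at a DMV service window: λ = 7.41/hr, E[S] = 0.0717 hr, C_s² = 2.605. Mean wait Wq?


ρ = λ·E[S] = 7.41·0.0717 = 0.5313
E[S²] = E[S]²(1+C_s²) = 0.0717²·(1+2.605) = 0.018533
Wq = λ·E[S²]/(2(1−ρ)) = 7.41·0.018533/(2·0.4687) = 0.14650 hr

Final: 0.14650 hr


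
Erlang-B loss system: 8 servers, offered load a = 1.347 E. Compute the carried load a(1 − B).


B(8,1.347) = 0.00006989 (Erlang-B)
Carried load = a(1 − B) = 1.347·(1 − 0.00006989) = 1.347·0.999930 = 1.3469 E

Final: 1.3469 Erlangs


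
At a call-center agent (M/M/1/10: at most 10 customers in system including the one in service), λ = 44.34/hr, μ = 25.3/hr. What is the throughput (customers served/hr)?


ρ = 1.7526; P_K = (1−ρ)ρ^10/(1−ρ^11) = 0.430307
λ_eff = λ(1 − P_K) = 44.34·(1 − 0.430307) = 44.34·0.569693 = 25.2602 /hr

Final: 25.2602 /hr


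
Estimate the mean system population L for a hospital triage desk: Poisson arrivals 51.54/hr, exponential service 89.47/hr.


ρ = λ/μ = 51.54/89.47 = 0.5761
L = ρ/(1−ρ) = 0.5761/(1 − 0.5761) = 0.5761/0.4239 = 1.3588

Final: 1.3588


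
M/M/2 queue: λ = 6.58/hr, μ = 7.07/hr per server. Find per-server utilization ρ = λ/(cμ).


ρ = λ/(cμ) = 6.58/(2·7.07) = 6.58/14.14 = 0.4653

Final: 0.4653
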